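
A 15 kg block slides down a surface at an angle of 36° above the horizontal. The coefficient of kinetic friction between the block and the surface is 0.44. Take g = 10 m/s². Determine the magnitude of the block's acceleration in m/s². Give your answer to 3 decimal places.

2.318 m/s²

Resolving the weight along the incline: the component pulling the block down the slope is mg sin 36° = 15 × 10 × 0.5878 = 88.170 N, and the normal force is N = mg cos 36° = 15 × 10 × 0.8090 = 121.350 N.
Kinetic friction acts up the slope with magnitude f = μN = 0.44 × 121.350 = 53.394 N.
Net force along the incline is 88.170 − 53.394 = 34.776 N, so a = 34.776 / 15 = 2.3184 m/s².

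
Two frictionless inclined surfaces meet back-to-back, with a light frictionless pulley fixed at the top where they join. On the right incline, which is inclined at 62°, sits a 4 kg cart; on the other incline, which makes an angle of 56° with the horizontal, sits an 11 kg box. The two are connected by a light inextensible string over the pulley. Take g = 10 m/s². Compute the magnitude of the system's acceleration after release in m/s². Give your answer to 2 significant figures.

3.7 m/s²

Resolve each weight along its own incline: the 4 kg mass has component 4 × 10 × sin 62° = 35.318 N down its slope, and the 11 kg mass has 11 × 10 × sin 56° = 91.194 N down its slope.
The 11 kg side's 91.194 N exceeds the other side's 35.318 N, so that mass slides down and the 4 kg mass slides up. Taking that direction as positive, Newton's second law for the whole system gives 91.194 − 35.318 = (4 + 11) a, so a = 55.876 / 15 = 3.7251 m/s².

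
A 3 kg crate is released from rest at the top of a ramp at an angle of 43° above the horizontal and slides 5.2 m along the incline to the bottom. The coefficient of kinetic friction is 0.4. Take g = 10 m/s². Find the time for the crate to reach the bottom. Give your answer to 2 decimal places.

The weight component along the incline is mg sin 43° = 20.460 N and the normal force is N = mg cos 43° = 21.941 N.
Friction up the slope is f = μN = 0.4 × 21.941 = 8.776 N, so the net downslope force is 20.460 − 8.776 = 11.684 N and a = 11.684 / 3 = 3.8947 m/s².
Starting from rest, L = ½at², so t = √(2L/a) = √(2 × 5.2 / 3.8947) = 1.6341 s.

1.63 s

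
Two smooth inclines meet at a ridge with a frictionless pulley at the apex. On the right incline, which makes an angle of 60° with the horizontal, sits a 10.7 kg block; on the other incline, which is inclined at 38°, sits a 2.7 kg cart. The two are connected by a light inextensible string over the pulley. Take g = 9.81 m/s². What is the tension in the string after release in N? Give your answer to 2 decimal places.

Resolve each weight along its own incline: the 10.7 kg mass has component 10.7 × 9.81 × sin 60° = 90.904 N down its slope, and the 2.7 kg mass has 2.7 × 9.81 × sin 38° = 16.307 N down its slope.
The 10.7 kg side's 90.904 N exceeds the other side's 16.307 N, so that mass slides down and the 2.7 kg mass slides up. Taking that direction as positive, Newton's second law for the whole system gives 90.904 − 16.307 = (10.7 + 2.7) a, so a = 74.597 / 13.4 = 5.5669 m/s².
For the 2.7 kg mass (up-slope positive): T − 16.307 = 2.7 × 5.5669, so T = 31.338 N.

31.34 N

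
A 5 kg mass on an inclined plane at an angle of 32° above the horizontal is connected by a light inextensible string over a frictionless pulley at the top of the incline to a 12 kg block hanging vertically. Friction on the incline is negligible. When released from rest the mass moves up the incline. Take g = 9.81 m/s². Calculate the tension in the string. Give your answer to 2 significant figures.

For the mass on the incline: the weight component along the slope is m₁g sin 32° = 5 × 9.81 × 0.5299 = 25.992 N and the normal force is N = m₁g cos 32° = 41.597 N.
Newton's second law for the mass (up-slope positive): T − 25.992 = 5 a. For the hanging block (downward positive): 12 × 9.81 − T = 12 a.
Adding the two equations eliminates T: 91.728 = 17 a, so a = 5.3958 m/s².
Then from the hanging block's equation, T = 12 × (9.81 − 5.3958) = 52.970 N.

53 N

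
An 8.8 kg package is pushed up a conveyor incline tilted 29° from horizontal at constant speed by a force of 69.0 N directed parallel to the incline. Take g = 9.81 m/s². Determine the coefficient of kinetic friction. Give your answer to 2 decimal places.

0.36

At constant speed ΣF = 0 along the incline. The applied 69.0 N acts up the slope; the weight component mg sin 29° = 41.853 N and kinetic friction μN both act down the slope.
So 69.0 = 41.853 + μ × 75.504, giving μ = (69.0 − 41.853) / 75.504 = 0.3595.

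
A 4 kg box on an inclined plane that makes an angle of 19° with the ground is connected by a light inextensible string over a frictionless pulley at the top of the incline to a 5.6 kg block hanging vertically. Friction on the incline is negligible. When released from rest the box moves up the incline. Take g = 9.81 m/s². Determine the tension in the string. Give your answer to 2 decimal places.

30.34 N

For the box on the incline: the weight component along the slope is m₁g sin 19° = 4 × 9.81 × 0.3256 = 12.777 N and the normal force is N = m₁g cos 19° = 37.102 N.
Newton's second law for the box (up-slope positive): T − 12.777 = 4 a. For the hanging block (downward positive): 5.6 × 9.81 − T = 5.6 a.
Adding the two equations eliminates T: 42.159 = 9.6 a, so a = 4.3916 m/s².
Then from the hanging block's equation, T = 5.6 × (9.81 − 4.3916) = 30.343 N.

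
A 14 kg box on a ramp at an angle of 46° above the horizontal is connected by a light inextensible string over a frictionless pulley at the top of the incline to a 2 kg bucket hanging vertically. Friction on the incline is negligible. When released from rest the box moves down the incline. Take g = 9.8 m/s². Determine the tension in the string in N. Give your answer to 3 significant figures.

29.5 N

For the box on the incline: the weight component along the slope is m₁g sin 46° = 14 × 9.8 × 0.7193 = 98.688 N and the normal force is N = m₁g cos 46° = 95.307 N.
Newton's second law for the box (down-slope positive): 98.688 − T = 14 a. For the hanging bucket (upward positive): T − 2 × 9.8 = 2 a.
Adding the two equations eliminates T: 79.088 = 16 a, so a = 4.9430 m/s².
Then from the hanging bucket's equation, T = 2 × (9.8 + 4.9430) = 29.486 N.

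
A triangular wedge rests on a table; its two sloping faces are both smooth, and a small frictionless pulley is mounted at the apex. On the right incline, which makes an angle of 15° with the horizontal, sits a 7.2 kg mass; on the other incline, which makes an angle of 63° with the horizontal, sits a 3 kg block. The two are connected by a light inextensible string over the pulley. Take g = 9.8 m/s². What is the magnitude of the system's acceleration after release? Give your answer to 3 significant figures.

0.778 m/s²

Resolve each weight along its own incline: the 7.2 kg mass has component 7.2 × 9.8 × sin 15° = 18.262 N down its slope, and the 3 kg mass has 3 × 9.8 × sin 63° = 26.196 N down its slope.
The 3 kg side's 26.196 N exceeds the other side's 18.262 N, so that mass slides down and the 7.2 kg mass slides up. Taking that direction as positive, Newton's second law for the whole system gives 26.196 − 18.262 = (7.2 + 3) a, so a = 7.934 / 10.2 = 0.7778 m/s².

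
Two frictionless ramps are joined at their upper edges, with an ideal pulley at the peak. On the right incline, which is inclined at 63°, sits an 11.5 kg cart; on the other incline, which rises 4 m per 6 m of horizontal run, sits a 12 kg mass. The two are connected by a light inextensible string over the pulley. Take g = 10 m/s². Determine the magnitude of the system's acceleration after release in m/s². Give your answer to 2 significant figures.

Resolve each weight along its own incline: the 11.5 kg mass has component 11.5 × 10 × sin 63° = 102.466 N down its slope, and the 12 kg mass has 12 × 10 × sin 33.69° = 66.564 N down its slope.
The 11.5 kg side's 102.466 N exceeds the other side's 66.564 N, so that mass slides down and the 12 kg mass slides up. Taking that direction as positive, Newton's second law for the whole system gives 102.466 − 66.564 = (11.5 + 12) a, so a = 35.902 / 23.5 = 1.5277 m/s².

1.5 m/s²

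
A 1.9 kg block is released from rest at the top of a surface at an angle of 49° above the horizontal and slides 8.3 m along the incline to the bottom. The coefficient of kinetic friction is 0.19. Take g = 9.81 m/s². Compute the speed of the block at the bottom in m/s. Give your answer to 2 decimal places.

The weight component along the incline is mg sin 49° = 14.067 N and the normal force is N = mg cos 49° = 12.228 N.
Friction up the slope is f = μN = 0.19 × 12.228 = 2.323 N, so the net downslope force is 14.067 − 2.323 = 11.744 N and a = 11.744 / 1.9 = 6.1811 m/s².
Starting from rest over a distance of 8.3 m, v² = 2aL = 2 × 6.1811 × 8.3 = 102.6063, so v = 10.1295 m/s.

10.13 m/s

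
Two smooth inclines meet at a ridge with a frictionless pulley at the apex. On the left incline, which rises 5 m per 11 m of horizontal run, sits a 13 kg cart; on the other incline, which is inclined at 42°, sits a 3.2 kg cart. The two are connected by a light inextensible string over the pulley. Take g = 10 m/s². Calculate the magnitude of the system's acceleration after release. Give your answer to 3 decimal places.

Resolve each weight along its own incline: the 13 kg mass has component 13 × 10 × sin 24.44° = 53.794 N down its slope, and the 3.2 kg mass has 3.2 × 10 × sin 42° = 21.412 N down its slope.
The 13 kg side's 53.794 N exceeds the other side's 21.412 N, so that mass slides down and the 3.2 kg mass slides up. Taking that direction as positive, Newton's second law for the whole system gives 53.794 − 21.412 = (13 + 3.2) a, so a = 32.382 / 16.2 = 1.9989 m/s².

1.999 m/s²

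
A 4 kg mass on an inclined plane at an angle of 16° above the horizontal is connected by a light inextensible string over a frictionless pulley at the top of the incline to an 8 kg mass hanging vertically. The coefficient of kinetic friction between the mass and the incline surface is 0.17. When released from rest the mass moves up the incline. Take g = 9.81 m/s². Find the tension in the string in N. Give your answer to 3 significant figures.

37.6 N

For the mass on the incline: the weight component along the slope is m₁g sin 16° = 4 × 9.81 × 0.2756 = 10.815 N and the normal force is N = m₁g cos 16° = 37.720 N.
Kinetic friction opposes the mass's motion up the incline: f = μN = 0.17 × 37.720 = 6.412 N acting down the slope.
Newton's second law for the mass (up-slope positive): T − 10.815 − 6.412 = 4 a. For the hanging mass (downward positive): 8 × 9.81 − T = 8 a.
Adding the two equations eliminates T: 61.253 = 12 a, so a = 5.1044 m/s².
Then from the hanging mass's equation, T = 8 × (9.81 − 5.1044) = 37.645 N.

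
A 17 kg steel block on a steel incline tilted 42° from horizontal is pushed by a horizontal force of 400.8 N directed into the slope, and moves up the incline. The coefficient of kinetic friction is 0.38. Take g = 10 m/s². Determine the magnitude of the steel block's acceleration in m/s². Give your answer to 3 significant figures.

The horizontal push has components F cos 42° = 400.8 × 0.7431 = 297.834 N up the incline and F sin 42° = 400.8 × 0.6691 = 268.175 N pressing into the surface.
The normal force is therefore N = mg cos 42° + F sin 42° = 126.327 + 268.175 = 394.502 N, and kinetic friction down the slope is μN = 0.38 × 394.502 = 149.911 N.
Along the incline: F cos 42° − mg sin 42° − μN = ma, so 297.834 − 113.747 − 149.911 = 17 a, giving a = 2.0104 m/s².

2.01 m/s²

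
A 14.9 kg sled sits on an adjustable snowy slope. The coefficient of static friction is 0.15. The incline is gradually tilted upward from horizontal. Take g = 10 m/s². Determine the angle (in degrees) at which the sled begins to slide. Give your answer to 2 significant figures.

At the threshold of sliding, static friction is at its maximum μ_s N and exactly balances the weight component along the incline: mg sin θ = μ_s mg cos θ.
Hence tan θ = μ_s = 0.15, so θ = arctan(0.15) = 8.5308°.

8.5°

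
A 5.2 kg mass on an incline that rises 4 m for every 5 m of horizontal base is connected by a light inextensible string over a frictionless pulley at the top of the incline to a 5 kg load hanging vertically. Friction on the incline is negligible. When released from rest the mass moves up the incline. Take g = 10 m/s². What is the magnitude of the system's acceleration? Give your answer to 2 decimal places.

For the mass on the incline: the weight component along the slope is m₁g sin 38.66° = 5.2 × 10 × 0.6247 = 32.484 N and the normal force is N = m₁g cos 38.66° = 40.605 N.
Newton's second law for the mass (up-slope positive): T − 32.484 = 5.2 a. For the hanging load (downward positive): 5 × 10 − T = 5 a.
Adding the two equations eliminates T: 17.516 = 10.2 a, so a = 1.7173 m/s².

1.72 m/s²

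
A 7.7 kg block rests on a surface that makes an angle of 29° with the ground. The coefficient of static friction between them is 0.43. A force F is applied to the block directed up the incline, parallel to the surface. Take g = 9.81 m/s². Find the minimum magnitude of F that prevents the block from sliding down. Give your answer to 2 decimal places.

The normal force is N = mg cos 29° = 66.066 N. With F at its minimum the block is on the verge of sliding down, so static friction is at its maximum μ_s N = 0.43 × 66.066 = 28.408 N and acts up the slope.
Equilibrium along the incline: F + μ_s N = mg sin 29°, so F = 36.621 − 28.408 = 8.213 N.

8.21 N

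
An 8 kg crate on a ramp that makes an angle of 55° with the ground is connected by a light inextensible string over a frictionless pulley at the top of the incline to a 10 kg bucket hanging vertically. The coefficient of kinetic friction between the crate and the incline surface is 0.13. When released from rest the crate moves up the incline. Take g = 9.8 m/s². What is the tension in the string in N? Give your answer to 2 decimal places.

82.48 N

For the crate on the incline: the weight component along the slope is m₁g sin 55° = 8 × 9.8 × 0.8192 = 64.225 N and the normal force is N = m₁g cos 55° = 44.968 N.
Kinetic friction opposes the crate's motion up the incline: f = μN = 0.13 × 44.968 = 5.846 N acting down the slope.
Newton's second law for the crate (up-slope positive): T − 64.225 − 5.846 = 8 a. For the hanging bucket (downward positive): 10 × 9.8 − T = 10 a.
Adding the two equations eliminates T: 27.929 = 18 a, so a = 1.5516 m/s².
Then from the hanging bucket's equation, T = 10 × (9.8 − 1.5516) = 82.484 N.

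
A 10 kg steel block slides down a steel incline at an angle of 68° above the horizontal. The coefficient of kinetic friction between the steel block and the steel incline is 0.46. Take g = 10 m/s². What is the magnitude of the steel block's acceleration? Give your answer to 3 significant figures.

Resolving the weight along the incline: the component pulling the steel block down the slope is mg sin 68° = 10 × 10 × 0.9272 = 92.720 N, and the normal force is N = mg cos 68° = 10 × 10 × 0.3746 = 37.460 N.
Kinetic friction acts up the slope with magnitude f = μN = 0.46 × 37.460 = 17.232 N.
Net force along the incline is 92.720 − 17.232 = 75.488 N, so a = 75.488 / 10 = 7.5488 m/s².

7.55 m/s²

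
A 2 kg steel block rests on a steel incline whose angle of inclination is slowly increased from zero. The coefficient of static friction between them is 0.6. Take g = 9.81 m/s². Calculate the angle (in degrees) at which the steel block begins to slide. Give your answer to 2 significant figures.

31°

At the threshold of sliding, static friction is at its maximum μ_s N and exactly balances the weight component along the incline: mg sin θ = μ_s mg cos θ.
Hence tan θ = μ_s = 0.6, so θ = arctan(0.6) = 30.9638°.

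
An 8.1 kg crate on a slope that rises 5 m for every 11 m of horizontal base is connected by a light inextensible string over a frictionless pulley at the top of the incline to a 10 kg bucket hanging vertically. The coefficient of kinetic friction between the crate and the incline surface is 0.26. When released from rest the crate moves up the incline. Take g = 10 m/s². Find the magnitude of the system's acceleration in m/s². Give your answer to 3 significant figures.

For the crate on the incline: the weight component along the slope is m₁g sin 24.44° = 8.1 × 10 × 0.4138 = 33.518 N and the normal force is N = m₁g cos 24.44° = 73.740 N.
Kinetic friction opposes the crate's motion up the incline: f = μN = 0.26 × 73.740 = 19.172 N acting down the slope.
Newton's second law for the crate (up-slope positive): T − 33.518 − 19.172 = 8.1 a. For the hanging bucket (downward positive): 10 × 10 − T = 10 a.
Adding the two equations eliminates T: 47.310 = 18.1 a, so a = 2.6138 m/s².

2.61 m/s²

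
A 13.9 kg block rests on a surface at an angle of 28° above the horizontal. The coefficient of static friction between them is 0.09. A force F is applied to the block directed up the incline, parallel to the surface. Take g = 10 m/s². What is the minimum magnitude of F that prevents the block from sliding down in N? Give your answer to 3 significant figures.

54.2 N

The normal force is N = mg cos 28° = 122.730 N. With F at its minimum the block is on the verge of sliding down, so static friction is at its maximum μ_s N = 0.09 × 122.730 = 11.046 N and acts up the slope.
Equilibrium along the incline: F + μ_s N = mg sin 28°, so F = 65.257 − 11.046 = 54.211 N.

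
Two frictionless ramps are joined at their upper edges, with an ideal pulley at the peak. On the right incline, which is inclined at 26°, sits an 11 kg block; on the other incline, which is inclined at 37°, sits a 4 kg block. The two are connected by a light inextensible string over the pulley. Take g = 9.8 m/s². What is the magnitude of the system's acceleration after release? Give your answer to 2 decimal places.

1.58 m/s²

Resolve each weight along its own incline: the 11 kg mass has component 11 × 9.8 × sin 26° = 47.256 N down its slope, and the 4 kg mass has 4 × 9.8 × sin 37° = 23.591 N down its slope.
The 11 kg side's 47.256 N exceeds the other side's 23.591 N, so that mass slides down and the 4 kg mass slides up. Taking that direction as positive, Newton's second law for the whole system gives 47.256 − 23.591 = (11 + 4) a, so a = 23.665 / 15 = 1.5777 m/s².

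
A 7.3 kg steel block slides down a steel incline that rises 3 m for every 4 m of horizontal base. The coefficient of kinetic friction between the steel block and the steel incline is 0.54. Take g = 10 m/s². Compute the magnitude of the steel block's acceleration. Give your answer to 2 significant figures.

1.7 m/s²

Resolving the weight along the incline: the component pulling the steel block down the slope is mg sin 36.87° = 7.3 × 10 × 0.6000 = 43.800 N, and the normal force is N = mg cos 36.87° = 7.3 × 10 × 0.8000 = 58.400 N.
Kinetic friction acts up the slope with magnitude f = μN = 0.54 × 58.400 = 31.536 N.
Net force along the incline is 43.800 − 31.536 = 12.264 N, so a = 12.264 / 7.3 = 1.6800 m/s².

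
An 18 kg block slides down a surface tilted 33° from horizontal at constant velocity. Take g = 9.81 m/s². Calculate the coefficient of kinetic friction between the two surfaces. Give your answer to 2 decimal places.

0.65

At constant velocity the net force along the incline is zero: mg sin 33° = μ mg cos 33°.
So μ = tan 33° = 0.5446 / 0.8387 = 0.6493.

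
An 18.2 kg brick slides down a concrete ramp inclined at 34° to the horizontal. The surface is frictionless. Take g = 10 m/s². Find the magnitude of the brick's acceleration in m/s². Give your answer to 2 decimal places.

Resolving the weight along the incline: the component pulling the brick down the slope is mg sin 34° = 18.2 × 10 × 0.5592 = 101.774 N, and the normal force is N = mg cos 34° = 18.2 × 10 × 0.8290 = 150.878 N.
With no friction the net force along the incline is 101.774 N, so a = g sin 34° = 101.774 / 18.2 = 5.5920 m/s².

5.59 m/s²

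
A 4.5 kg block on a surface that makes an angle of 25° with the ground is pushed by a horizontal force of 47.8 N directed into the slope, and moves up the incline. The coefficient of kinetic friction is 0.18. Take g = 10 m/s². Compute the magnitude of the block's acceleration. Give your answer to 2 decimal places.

2.96 m/s²

The horizontal push has components F cos 25° = 47.8 × 0.9063 = 43.321 N up the incline and F sin 25° = 47.8 × 0.4226 = 20.200 N pressing into the surface.
The normal force is therefore N = mg cos 25° + F sin 25° = 40.783 + 20.200 = 60.983 N, and kinetic friction down the slope is μN = 0.18 × 60.983 = 10.977 N.
Along the incline: F cos 25° − mg sin 25° − μN = ma, so 43.321 − 19.017 − 10.977 = 4.5 a, giving a = 2.9616 m/s².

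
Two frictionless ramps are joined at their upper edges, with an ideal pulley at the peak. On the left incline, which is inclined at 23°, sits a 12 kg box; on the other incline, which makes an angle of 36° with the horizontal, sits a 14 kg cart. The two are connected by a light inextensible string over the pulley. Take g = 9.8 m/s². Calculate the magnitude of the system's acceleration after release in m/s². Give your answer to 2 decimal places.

1.33 m/s²

Resolve each weight along its own incline: the 12 kg mass has component 12 × 9.8 × sin 23° = 45.950 N down its slope, and the 14 kg mass has 14 × 9.8 × sin 36° = 80.644 N down its slope.
The 14 kg side's 80.644 N exceeds the other side's 45.950 N, so that mass slides down and the 12 kg mass slides up. Taking that direction as positive, Newton's second law for the whole system gives 80.644 − 45.950 = (12 + 14) a, so a = 34.694 / 26 = 1.3344 m/s².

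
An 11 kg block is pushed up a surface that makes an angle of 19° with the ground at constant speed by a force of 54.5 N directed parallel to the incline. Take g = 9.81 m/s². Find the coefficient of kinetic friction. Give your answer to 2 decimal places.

At constant speed ΣF = 0 along the incline. The applied 54.5 N acts up the slope; the weight component mg sin 19° = 35.132 N and kinetic friction μN both act down the slope.
So 54.5 = 35.132 + μ × 102.031, giving μ = (54.5 − 35.132) / 102.031 = 0.1898.

0.19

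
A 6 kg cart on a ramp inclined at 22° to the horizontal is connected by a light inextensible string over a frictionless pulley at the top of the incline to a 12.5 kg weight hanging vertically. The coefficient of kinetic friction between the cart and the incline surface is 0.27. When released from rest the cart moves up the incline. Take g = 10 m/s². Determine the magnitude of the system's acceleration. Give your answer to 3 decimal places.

4.730 m/s²

For the cart on the incline: the weight component along the slope is m₁g sin 22° = 6 × 10 × 0.3746 = 22.476 N and the normal force is N = m₁g cos 22° = 55.631 N.
Kinetic friction opposes the cart's motion up the incline: f = μN = 0.27 × 55.631 = 15.020 N acting down the slope.
Newton's second law for the cart (up-slope positive): T − 22.476 − 15.020 = 6 a. For the hanging weight (downward positive): 12.5 × 10 − T = 12.5 a.
Adding the two equations eliminates T: 87.504 = 18.5 a, so a = 4.7299 m/s².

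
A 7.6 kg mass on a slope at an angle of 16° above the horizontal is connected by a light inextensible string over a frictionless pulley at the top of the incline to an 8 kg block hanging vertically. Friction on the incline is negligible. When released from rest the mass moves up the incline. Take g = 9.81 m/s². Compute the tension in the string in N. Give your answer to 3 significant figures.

For the mass on the incline: the weight component along the slope is m₁g sin 16° = 7.6 × 9.81 × 0.2756 = 20.548 N and the normal force is N = m₁g cos 16° = 71.668 N.
Newton's second law for the mass (up-slope positive): T − 20.548 = 7.6 a. For the hanging block (downward positive): 8 × 9.81 − T = 8 a.
Adding the two equations eliminates T: 57.932 = 15.6 a, so a = 3.7136 m/s².
Then from the hanging block's equation, T = 8 × (9.81 − 3.7136) = 48.771 N.

48.8 N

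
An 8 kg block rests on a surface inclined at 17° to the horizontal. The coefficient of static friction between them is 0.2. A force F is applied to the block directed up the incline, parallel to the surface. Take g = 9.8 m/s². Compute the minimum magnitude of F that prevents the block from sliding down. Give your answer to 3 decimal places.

The normal force is N = mg cos 17° = 74.974 N. With F at its minimum the block is on the verge of sliding down, so static friction is at its maximum μ_s N = 0.2 × 74.974 = 14.995 N and acts up the slope.
Equilibrium along the incline: F + μ_s N = mg sin 17°, so F = 22.922 − 14.995 = 7.927 N.

7.927 N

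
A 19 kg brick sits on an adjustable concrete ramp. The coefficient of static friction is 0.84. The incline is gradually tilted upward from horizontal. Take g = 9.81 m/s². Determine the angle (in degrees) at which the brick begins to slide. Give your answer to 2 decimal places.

At the threshold of sliding, static friction is at its maximum μ_s N and exactly balances the weight component along the incline: mg sin θ = μ_s mg cos θ.
Hence tan θ = μ_s = 0.84, so θ = arctan(0.84) = 40.0303°.

40.03°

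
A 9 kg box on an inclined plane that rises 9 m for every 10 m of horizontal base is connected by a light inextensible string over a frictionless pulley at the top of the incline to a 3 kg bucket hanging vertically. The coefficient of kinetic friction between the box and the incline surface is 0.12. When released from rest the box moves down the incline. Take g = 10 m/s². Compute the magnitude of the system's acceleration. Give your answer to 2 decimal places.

1.85 m/s²

For the box on the incline: the weight component along the slope is m₁g sin 41.99° = 9 × 10 × 0.6690 = 60.210 N and the normal force is N = m₁g cos 41.99° = 66.896 N.
Kinetic friction opposes the box's motion down the incline: f = μN = 0.12 × 66.896 = 8.028 N acting up the slope.
Newton's second law for the box (down-slope positive): 60.210 − 8.028 − T = 9 a. For the hanging bucket (upward positive): T − 3 × 10 = 3 a.
Adding the two equations eliminates T: 22.182 = 12 a, so a = 1.8485 m/s².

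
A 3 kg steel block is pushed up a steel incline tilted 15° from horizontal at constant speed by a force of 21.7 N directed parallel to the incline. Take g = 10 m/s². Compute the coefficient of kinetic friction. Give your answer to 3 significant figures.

0.481

At constant speed ΣF = 0 along the incline. The applied 21.7 N acts up the slope; the weight component mg sin 15° = 7.765 N and kinetic friction μN both act down the slope.
So 21.7 = 7.765 + μ × 28.978, giving μ = (21.7 − 7.765) / 28.978 = 0.4809.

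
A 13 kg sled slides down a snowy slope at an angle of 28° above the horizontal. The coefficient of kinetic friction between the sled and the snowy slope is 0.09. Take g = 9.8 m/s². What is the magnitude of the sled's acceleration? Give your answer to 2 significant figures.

3.8 m/s²

Resolving the weight along the incline: the component pulling the sled down the slope is mg sin 28° = 13 × 9.8 × 0.4695 = 59.814 N, and the normal force is N = mg cos 28° = 13 × 9.8 × 0.8829 = 112.481 N.
Kinetic friction acts up the slope with magnitude f = μN = 0.09 × 112.481 = 10.123 N.
Net force along the incline is 59.814 − 10.123 = 49.691 N, so a = 49.691 / 13 = 3.8224 m/s².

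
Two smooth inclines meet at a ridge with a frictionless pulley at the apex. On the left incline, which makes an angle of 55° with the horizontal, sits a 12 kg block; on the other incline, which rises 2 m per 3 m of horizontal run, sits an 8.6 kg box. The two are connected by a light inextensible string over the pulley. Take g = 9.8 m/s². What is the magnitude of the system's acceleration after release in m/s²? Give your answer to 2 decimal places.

2.41 m/s²

Resolve each weight along its own incline: the 12 kg mass has component 12 × 9.8 × sin 55° = 96.332 N down its slope, and the 8.6 kg mass has 8.6 × 9.8 × sin 33.69° = 46.750 N down its slope.
The 12 kg side's 96.332 N exceeds the other side's 46.750 N, so that mass slides down and the 8.6 kg mass slides up. Taking that direction as positive, Newton's second law for the whole system gives 96.332 − 46.750 = (12 + 8.6) a, so a = 49.582 / 20.6 = 2.4069 m/s².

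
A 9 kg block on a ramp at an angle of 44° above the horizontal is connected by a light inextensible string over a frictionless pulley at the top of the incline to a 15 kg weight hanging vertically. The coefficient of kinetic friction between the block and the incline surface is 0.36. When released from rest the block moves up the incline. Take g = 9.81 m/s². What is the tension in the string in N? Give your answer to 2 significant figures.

For the block on the incline: the weight component along the slope is m₁g sin 44° = 9 × 9.81 × 0.6947 = 61.335 N and the normal force is N = m₁g cos 44° = 63.511 N.
Kinetic friction opposes the block's motion up the incline: f = μN = 0.36 × 63.511 = 22.864 N acting down the slope.
Newton's second law for the block (up-slope positive): T − 61.335 − 22.864 = 9 a. For the hanging weight (downward positive): 15 × 9.81 − T = 15 a.
Adding the two equations eliminates T: 62.951 = 24 a, so a = 2.6230 m/s².
Then from the hanging weight's equation, T = 15 × (9.81 − 2.6230) = 107.805 N.

110 N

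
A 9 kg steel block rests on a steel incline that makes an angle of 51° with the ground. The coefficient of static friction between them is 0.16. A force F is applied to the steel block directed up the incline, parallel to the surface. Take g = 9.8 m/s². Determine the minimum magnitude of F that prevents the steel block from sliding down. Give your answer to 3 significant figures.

The normal force is N = mg cos 51° = 55.506 N. With F at its minimum the steel block is on the verge of sliding down, so static friction is at its maximum μ_s N = 0.16 × 55.506 = 8.881 N and acts up the slope.
Equilibrium along the incline: F + μ_s N = mg sin 51°, so F = 68.544 − 8.881 = 59.663 N.

59.7 N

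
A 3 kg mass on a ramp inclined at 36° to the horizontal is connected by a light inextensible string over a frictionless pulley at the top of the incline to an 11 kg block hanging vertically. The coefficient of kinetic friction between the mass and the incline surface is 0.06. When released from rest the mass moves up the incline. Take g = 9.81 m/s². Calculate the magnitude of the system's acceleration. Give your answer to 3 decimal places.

For the mass on the incline: the weight component along the slope is m₁g sin 36° = 3 × 9.81 × 0.5878 = 17.299 N and the normal force is N = m₁g cos 36° = 23.809 N.
Kinetic friction opposes the mass's motion up the incline: f = μN = 0.06 × 23.809 = 1.429 N acting down the slope.
Newton's second law for the mass (up-slope positive): T − 17.299 − 1.429 = 3 a. For the hanging block (downward positive): 11 × 9.81 − T = 11 a.
Adding the two equations eliminates T: 89.182 = 14 a, so a = 6.3701 m/s².

6.370 m/s²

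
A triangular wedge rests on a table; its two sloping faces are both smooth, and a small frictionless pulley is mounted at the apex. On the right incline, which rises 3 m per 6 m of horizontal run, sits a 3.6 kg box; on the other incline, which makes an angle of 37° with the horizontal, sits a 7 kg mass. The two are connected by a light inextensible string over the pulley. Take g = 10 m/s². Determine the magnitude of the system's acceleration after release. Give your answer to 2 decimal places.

Resolve each weight along its own incline: the 3.6 kg mass has component 3.6 × 10 × sin 26.57° = 16.100 N down its slope, and the 7 kg mass has 7 × 10 × sin 37° = 42.127 N down its slope.
The 7 kg side's 42.127 N exceeds the other side's 16.100 N, so that mass slides down and the 3.6 kg mass slides up. Taking that direction as positive, Newton's second law for the whole system gives 42.127 − 16.100 = (3.6 + 7) a, so a = 26.027 / 10.6 = 2.4554 m/s².

2.46 m/s²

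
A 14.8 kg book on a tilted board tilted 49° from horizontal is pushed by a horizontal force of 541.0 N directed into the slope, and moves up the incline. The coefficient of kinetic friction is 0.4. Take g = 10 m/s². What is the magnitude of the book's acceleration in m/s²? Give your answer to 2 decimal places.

2.78 m/s²

The horizontal push has components F cos 49° = 541.0 × 0.6561 = 354.950 N up the incline and F sin 49° = 541.0 × 0.7547 = 408.293 N pressing into the surface.
The normal force is therefore N = mg cos 49° + F sin 49° = 97.103 + 408.293 = 505.396 N, and kinetic friction down the slope is μN = 0.4 × 505.396 = 202.158 N.
Along the incline: F cos 49° − mg sin 49° − μN = ma, so 354.950 − 111.696 − 202.158 = 14.8 a, giving a = 2.7768 m/s².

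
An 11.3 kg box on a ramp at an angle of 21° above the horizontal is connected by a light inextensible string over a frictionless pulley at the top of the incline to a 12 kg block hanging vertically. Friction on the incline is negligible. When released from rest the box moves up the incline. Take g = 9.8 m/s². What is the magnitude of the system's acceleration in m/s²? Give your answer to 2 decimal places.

3.34 m/s²

For the box on the incline: the weight component along the slope is m₁g sin 21° = 11.3 × 9.8 × 0.3584 = 39.689 N and the normal force is N = m₁g cos 21° = 103.385 N.
Newton's second law for the box (up-slope positive): T − 39.689 = 11.3 a. For the hanging block (downward positive): 12 × 9.8 − T = 12 a.
Adding the two equations eliminates T: 77.911 = 23.3 a, so a = 3.3438 m/s².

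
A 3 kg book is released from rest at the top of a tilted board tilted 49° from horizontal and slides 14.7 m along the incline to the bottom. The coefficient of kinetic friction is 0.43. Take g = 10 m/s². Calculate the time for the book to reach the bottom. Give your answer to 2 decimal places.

The weight component along the incline is mg sin 49° = 22.641 N and the normal force is N = mg cos 49° = 19.682 N.
Friction up the slope is f = μN = 0.43 × 19.682 = 8.463 N, so the net downslope force is 22.641 − 8.463 = 14.178 N and a = 14.178 / 3 = 4.7260 m/s².
Starting from rest, L = ½at², so t = √(2L/a) = √(2 × 14.7 / 4.7260) = 2.4942 s.

2.49 s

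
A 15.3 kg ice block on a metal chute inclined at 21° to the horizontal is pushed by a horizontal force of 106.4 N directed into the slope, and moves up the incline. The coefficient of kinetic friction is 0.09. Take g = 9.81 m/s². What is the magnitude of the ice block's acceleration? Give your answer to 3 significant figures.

1.93 m/s²

The horizontal push has components F cos 21° = 106.4 × 0.9336 = 99.335 N up the incline and F sin 21° = 106.4 × 0.3584 = 38.134 N pressing into the surface.
The normal force is therefore N = mg cos 21° + F sin 21° = 140.127 + 38.134 = 178.261 N, and kinetic friction down the slope is μN = 0.09 × 178.261 = 16.043 N.
Along the incline: F cos 21° − mg sin 21° − μN = ma, so 99.335 − 53.793 − 16.043 = 15.3 a, giving a = 1.9280 m/s².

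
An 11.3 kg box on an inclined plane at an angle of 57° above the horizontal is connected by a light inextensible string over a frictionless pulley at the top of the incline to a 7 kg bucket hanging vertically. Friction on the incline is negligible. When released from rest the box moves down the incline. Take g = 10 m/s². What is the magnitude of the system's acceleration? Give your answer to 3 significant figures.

For the box on the incline: the weight component along the slope is m₁g sin 57° = 11.3 × 10 × 0.8387 = 94.773 N and the normal force is N = m₁g cos 57° = 61.544 N.
Newton's second law for the box (down-slope positive): 94.773 − T = 11.3 a. For the hanging bucket (upward positive): T − 7 × 10 = 7 a.
Adding the two equations eliminates T: 24.773 = 18.3 a, so a = 1.3537 m/s².

1.35 m/s²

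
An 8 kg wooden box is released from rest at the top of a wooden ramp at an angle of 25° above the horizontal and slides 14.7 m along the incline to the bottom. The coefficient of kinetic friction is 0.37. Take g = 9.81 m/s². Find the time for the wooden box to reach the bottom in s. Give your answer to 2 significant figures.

5.9 s

The weight component along the incline is mg sin 25° = 33.167 N and the normal force is N = mg cos 25° = 71.127 N.
Friction up the slope is f = μN = 0.37 × 71.127 = 26.317 N, so the net downslope force is 33.167 − 26.317 = 6.850 N and a = 6.850 / 8 = 0.8562 m/s².
Starting from rest, L = ½at², so t = √(2L/a) = √(2 × 14.7 / 0.8562) = 5.8598 s.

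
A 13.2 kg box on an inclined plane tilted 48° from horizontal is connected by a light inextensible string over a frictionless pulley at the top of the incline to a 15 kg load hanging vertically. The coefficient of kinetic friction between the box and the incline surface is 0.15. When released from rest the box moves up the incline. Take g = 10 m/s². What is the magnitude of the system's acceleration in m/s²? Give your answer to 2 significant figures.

For the box on the incline: the weight component along the slope is m₁g sin 48° = 13.2 × 10 × 0.7431 = 98.089 N and the normal force is N = m₁g cos 48° = 88.325 N.
Kinetic friction opposes the box's motion up the incline: f = μN = 0.15 × 88.325 = 13.249 N acting down the slope.
Newton's second law for the box (up-slope positive): T − 98.089 − 13.249 = 13.2 a. For the hanging load (downward positive): 15 × 10 − T = 15 a.
Adding the two equations eliminates T: 38.662 = 28.2 a, so a = 1.3710 m/s².

1.4 m/s²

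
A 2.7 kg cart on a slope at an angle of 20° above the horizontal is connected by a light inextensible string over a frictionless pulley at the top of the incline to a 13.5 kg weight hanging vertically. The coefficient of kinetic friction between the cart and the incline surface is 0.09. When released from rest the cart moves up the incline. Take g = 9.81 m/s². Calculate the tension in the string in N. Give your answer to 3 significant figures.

For the cart on the incline: the weight component along the slope is m₁g sin 20° = 2.7 × 9.81 × 0.3420 = 9.059 N and the normal force is N = m₁g cos 20° = 24.890 N.
Kinetic friction opposes the cart's motion up the incline: f = μN = 0.09 × 24.890 = 2.240 N acting down the slope.
Newton's second law for the cart (up-slope positive): T − 9.059 − 2.240 = 2.7 a. For the hanging weight (downward positive): 13.5 × 9.81 − T = 13.5 a.
Adding the two equations eliminates T: 121.136 = 16.2 a, so a = 7.4775 m/s².
Then from the hanging weight's equation, T = 13.5 × (9.81 − 7.4775) = 31.489 N.

31.5 N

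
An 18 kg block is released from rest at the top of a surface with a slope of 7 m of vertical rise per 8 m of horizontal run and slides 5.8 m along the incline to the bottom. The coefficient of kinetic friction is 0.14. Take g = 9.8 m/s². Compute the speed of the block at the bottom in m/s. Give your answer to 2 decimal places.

The weight component along the incline is mg sin 41.19° = 116.160 N and the normal force is N = mg cos 41.19° = 132.755 N.
Friction up the slope is f = μN = 0.14 × 132.755 = 18.586 N, so the net downslope force is 116.160 − 18.586 = 97.574 N and a = 97.574 / 18 = 5.4208 m/s².
Starting from rest over a distance of 5.8 m, v² = 2aL = 2 × 5.4208 × 5.8 = 62.8813, so v = 7.9298 m/s.

7.93 m/s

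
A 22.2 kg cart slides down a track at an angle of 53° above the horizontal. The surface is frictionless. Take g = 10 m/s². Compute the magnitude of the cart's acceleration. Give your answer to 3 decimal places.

Resolving the weight along the incline: the component pulling the cart down the slope is mg sin 53° = 22.2 × 10 × 0.7986 = 177.289 N, and the normal force is N = mg cos 53° = 22.2 × 10 × 0.6018 = 133.600 N.
With no friction the net force along the incline is 177.289 N, so a = g sin 53° = 177.289 / 22.2 = 7.9860 m/s².

7.986 m/s²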